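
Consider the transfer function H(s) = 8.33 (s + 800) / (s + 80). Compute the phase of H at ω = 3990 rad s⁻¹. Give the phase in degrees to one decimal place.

∠(j3990 + 800) = arctan(3990/800) = 78.66°
∠(j3990 + 80) = arctan(3990/80) = 88.85°
∠H(j3990) = 78.66° − 88.85° = -10.19°

-10.2°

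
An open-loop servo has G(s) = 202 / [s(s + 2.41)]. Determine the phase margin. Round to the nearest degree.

Gain crossover: |G(jω)| = 1 at ω ≈ 14.1 rad/sec.
∠G(j14.1) = −90° − arctan(14.1/2.41) ≈ -170.31°
PM = 180° + (-170.31°) = 9.69°

10 deg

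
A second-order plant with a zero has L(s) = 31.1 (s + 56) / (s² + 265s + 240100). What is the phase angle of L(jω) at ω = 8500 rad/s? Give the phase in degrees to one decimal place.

∠(j8500 + 56) = arctan(8500/56) = 89.62°
∠[(j8500)² + 265(j8500) + 240100] = ∠[-7.201e+07 + j2.2525e+06] = 178.21°
∠L(j8500) = 89.62° − 178.21° = -88.59°

-88.6°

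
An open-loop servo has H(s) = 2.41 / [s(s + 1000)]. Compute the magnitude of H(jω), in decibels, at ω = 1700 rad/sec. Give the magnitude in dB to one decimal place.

|j1700 + 1000| = √(1700² + 1000²) = 1972
|j1700| = 1700
|H(j1700)| = 2.41 / (1972 × 1700) = 7.1878e-07
20 log₁₀(7.1878e-07) = -122.87 dB

-122.9 dB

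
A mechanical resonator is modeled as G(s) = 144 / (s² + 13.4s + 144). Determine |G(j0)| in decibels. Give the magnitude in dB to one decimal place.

0.0 dB

G(0) = 144 / 144 = 1
20 log₁₀(1) = 0.00 dB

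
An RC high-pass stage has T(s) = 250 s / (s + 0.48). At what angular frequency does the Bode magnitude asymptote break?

0.48 rad/sec

The single real pole at s = −0.48 gives a corner at ω = 0.48 rad/sec.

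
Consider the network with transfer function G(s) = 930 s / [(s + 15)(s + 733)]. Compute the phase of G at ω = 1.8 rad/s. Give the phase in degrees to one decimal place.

∠(j1.8) = 90.00°
∠(j1.8 + 15) = arctan(1.8/15) = 6.84°
∠(j1.8 + 733) = arctan(1.8/733) = 0.14°
∠G(j1.8) = 90.00° − (6.84° + 0.14°) = 83.02°

83.0°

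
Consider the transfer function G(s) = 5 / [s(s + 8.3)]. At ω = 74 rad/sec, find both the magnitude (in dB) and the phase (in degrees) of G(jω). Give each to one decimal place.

|j74 + 8.3| = √(74² + 8.3²) = 74.46
|j74| = 74
|G(j74)| = 5 / (74.46 × 74) = 0.00090739
20 log₁₀(0.00090739) = -60.84 dB
∠(j74 + 8.3) = arctan(74/8.3) = 83.60°
∠(j74) = 90.00°
∠G(j74) = − (83.60° + 90.00°) = -173.60°

|G| = -60.8 dB, ∠G = -173.6 deg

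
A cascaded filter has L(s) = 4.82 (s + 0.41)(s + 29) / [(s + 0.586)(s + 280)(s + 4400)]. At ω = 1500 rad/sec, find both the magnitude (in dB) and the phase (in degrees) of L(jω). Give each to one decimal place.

|L| = -59.8 dB, ∠L = -9.4°

|j1500 + 0.41| = √(1500² + 0.41²) = 1500
|j1500 + 29| = √(1500² + 29²) = 1500
|j1500 + 0.586| = √(1500² + 0.586²) = 1500
|j1500 + 280| = √(1500² + 280²) = 1526
|j1500 + 4400| = √(1500² + 4400²) = 4649
|L(j1500)| = 4.82 × 1500 × 1500 / (1500 × 1526 × 4649) = 0.0010194
20 log₁₀(0.0010194) = -59.83 dB
∠(j1500 + 0.41) = arctan(1500/0.41) = 89.98°
∠(j1500 + 29) = arctan(1500/29) = 88.89°
∠(j1500 + 0.586) = arctan(1500/0.586) = 89.98°
∠(j1500 + 280) = arctan(1500/280) = 79.43°
∠(j1500 + 4400) = arctan(1500/4400) = 18.82°
∠L(j1500) = 89.98° + 88.89° − (89.98° + 79.43° + 18.82°) = -9.35°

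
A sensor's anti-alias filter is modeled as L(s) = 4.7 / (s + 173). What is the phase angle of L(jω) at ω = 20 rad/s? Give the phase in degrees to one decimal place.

∠(j20 + 173) = arctan(20/173) = 6.59°
∠L(j20) = −6.59° = -6.59°

-6.6°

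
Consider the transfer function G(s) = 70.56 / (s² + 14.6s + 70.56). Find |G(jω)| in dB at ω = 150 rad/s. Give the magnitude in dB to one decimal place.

|(j150)² + 14.6(j150) + 70.56| = |-22429 + j2190| = 2.254e+04
|G(j150)| = 70.56 / 2.254e+04 = 0.003131
20 log₁₀(0.003131) = -50.09 dB

-50.1 dB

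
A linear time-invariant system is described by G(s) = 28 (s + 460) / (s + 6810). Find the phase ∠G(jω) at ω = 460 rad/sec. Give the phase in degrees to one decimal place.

41.1°

∠(j460 + 460) = arctan(460/460) = 45.00°
∠(j460 + 6810) = arctan(460/6810) = 3.86°
∠G(j460) = 45.00° − 3.86° = 41.14°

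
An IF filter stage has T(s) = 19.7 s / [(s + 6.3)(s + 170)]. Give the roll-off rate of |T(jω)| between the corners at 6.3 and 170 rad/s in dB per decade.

In this band the factors already past their corner are: 1 differentiator zero, pole at 6.3; net slope = 0 dB/decade.

0 dB/decade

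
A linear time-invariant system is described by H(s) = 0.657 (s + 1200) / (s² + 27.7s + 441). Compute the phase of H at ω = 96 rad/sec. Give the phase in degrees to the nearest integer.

-159°

∠(j96 + 1200) = arctan(96/1200) = 4.57°
∠[(j96)² + 27.7(j96) + 441] = ∠[-8775 + j2659.2] = 163.14°
∠H(j96) = 4.57° − 163.14° = -158.57°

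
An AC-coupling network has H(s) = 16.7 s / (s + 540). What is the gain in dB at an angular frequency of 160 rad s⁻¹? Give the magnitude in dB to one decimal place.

|j160| = 160
|j160 + 540| = √(160² + 540²) = 563.2
|H(j160)| = 16.7 × 160 / 563.2 = 4.7443
20 log₁₀(4.7443) = 13.52 dB

13.5 dB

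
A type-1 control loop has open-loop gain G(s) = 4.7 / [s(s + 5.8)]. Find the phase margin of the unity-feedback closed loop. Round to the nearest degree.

82 deg

Gain crossover: |G(jω)| = 1 at ω ≈ 0.803 rad/s.
∠G(j0.803) = −90° − arctan(0.803/5.8) ≈ -97.88°
PM = 180° + (-97.88°) = 82.12°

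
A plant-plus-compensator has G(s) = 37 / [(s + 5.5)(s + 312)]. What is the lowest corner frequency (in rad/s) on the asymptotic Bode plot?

Break frequencies occur at each pole and zero magnitude: 5.5 rad/s, 312 rad/s.
The lowest is 5.5 rad/s.

5.5 rad/s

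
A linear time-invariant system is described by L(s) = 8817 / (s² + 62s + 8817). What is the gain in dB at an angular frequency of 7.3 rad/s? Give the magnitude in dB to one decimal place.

|(j7.3)² + 62(j7.3) + 8817| = |8763.7 + j452.6| = 8775
|L(j7.3)| = 8817 / 8775 = 1.0047
20 log₁₀(1.0047) = 0.04 dB

0.0 dB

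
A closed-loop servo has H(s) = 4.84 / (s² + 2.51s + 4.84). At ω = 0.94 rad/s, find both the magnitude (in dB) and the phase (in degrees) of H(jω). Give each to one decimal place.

|H| = 0.4 dB, ∠H = -30.8°

|(j0.94)² + 2.51(j0.94) + 4.84| = |3.9564 + j2.3594| = 4.607
|H(j0.94)| = 4.84 / 4.607 = 1.0507
20 log₁₀(1.0507) = 0.43 dB
∠[(j0.94)² + 2.51(j0.94) + 4.84] = ∠[3.9564 + j2.3594] = 30.81°
∠H(j0.94) = −30.81° = -30.81°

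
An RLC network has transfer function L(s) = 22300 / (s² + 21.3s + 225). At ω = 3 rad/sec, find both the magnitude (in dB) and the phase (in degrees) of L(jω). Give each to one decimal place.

|L| = 39.9 dB, ∠L = -16.5°

|(j3)² + 21.3(j3) + 225| = |216 + j63.9| = 225.3
|L(j3)| = 22300 / 225.3 = 99
20 log₁₀(99) = 39.91 dB
∠[(j3)² + 21.3(j3) + 225] = ∠[216 + j63.9] = 16.48°
∠L(j3) = −16.48° = -16.48°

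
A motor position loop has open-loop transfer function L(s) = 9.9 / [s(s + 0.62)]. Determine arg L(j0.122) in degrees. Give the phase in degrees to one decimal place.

-101.1°

∠(j0.122 + 0.62) = arctan(0.122/0.62) = 11.13°
∠(j0.122) = 90.00°
∠L(j0.122) = − (11.13° + 90.00°) = -101.13°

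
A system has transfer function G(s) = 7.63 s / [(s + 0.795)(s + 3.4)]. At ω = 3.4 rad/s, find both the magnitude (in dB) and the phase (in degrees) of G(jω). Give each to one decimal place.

|G| = 3.8 dB, ∠G = -31.8°

|j3.4| = 3.4
|j3.4 + 0.795| = √(3.4² + 0.795²) = 3.492
|j3.4 + 3.4| = √(3.4² + 3.4²) = 4.808
|G(j3.4)| = 7.63 × 3.4 / (3.492 × 4.808) = 1.5452
20 log₁₀(1.5452) = 3.78 dB
∠(j3.4) = 90.00°
∠(j3.4 + 0.795) = arctan(3.4/0.795) = 76.84°
∠(j3.4 + 3.4) = arctan(3.4/3.4) = 45.00°
∠G(j3.4) = 90.00° − (76.84° + 45.00°) = -31.84°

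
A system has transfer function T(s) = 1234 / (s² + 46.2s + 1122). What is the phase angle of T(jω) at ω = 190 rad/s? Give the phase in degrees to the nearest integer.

-166°

∠[(j190)² + 46.2(j190) + 1122] = ∠[-34978 + j8778] = 165.91°
∠T(j190) = −165.91° = -165.91°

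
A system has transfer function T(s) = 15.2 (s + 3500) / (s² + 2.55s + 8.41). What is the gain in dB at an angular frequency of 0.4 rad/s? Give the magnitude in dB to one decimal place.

76.1 dB

|j0.4 + 3500| = √(0.4² + 3500²) = 3500
|(j0.4)² + 2.55(j0.4) + 8.41| = |8.25 + j1.02| = 8.313
|T(j0.4)| = 15.2 × 3500 / 8.313 = 6399.8
20 log₁₀(6399.8) = 76.12 dB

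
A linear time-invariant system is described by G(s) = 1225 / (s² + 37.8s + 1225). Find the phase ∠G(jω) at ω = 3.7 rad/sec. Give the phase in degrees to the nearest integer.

∠[(j3.7)² + 37.8(j3.7) + 1225] = ∠[1211.3 + j139.86] = 6.59°
∠G(j3.7) = −6.59° = -6.59°

-7°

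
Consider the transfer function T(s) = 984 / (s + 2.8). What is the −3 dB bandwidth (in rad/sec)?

For a single-pole low-pass, the −3 dB point is at the pole: ω = 2.8 rad/sec.

2.8 rad/sec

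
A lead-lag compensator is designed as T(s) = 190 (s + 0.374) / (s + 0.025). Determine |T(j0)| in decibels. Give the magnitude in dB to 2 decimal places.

69.07 dB

T(0) = 190 × 0.374 / 0.025 = 2842.4
20 log₁₀(2842.4) = 69.074 dB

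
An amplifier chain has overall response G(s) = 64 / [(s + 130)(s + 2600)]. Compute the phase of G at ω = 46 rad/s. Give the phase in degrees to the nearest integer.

∠(j46 + 130) = arctan(46/130) = 19.49°
∠(j46 + 2600) = arctan(46/2600) = 1.01°
∠G(j46) = − (19.49° + 1.01°) = -20.50°

-20°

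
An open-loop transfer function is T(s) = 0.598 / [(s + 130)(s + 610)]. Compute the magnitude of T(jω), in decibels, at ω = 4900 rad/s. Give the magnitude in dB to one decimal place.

|j4900 + 130| = √(4900² + 130²) = 4902
|j4900 + 610| = √(4900² + 610²) = 4938
|T(j4900)| = 0.598 / (4902 × 4938) = 2.4707e-08
20 log₁₀(2.4707e-08) = -152.14 dB

-152.1 dB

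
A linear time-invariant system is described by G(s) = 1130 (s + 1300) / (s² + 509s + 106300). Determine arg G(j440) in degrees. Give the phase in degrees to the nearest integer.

-93°

∠(j440 + 1300) = arctan(440/1300) = 18.70°
∠[(j440)² + 509(j440) + 106300] = ∠[-87300 + j2.2396e+05] = 111.30°
∠G(j440) = 18.70° − 111.30° = -92.60°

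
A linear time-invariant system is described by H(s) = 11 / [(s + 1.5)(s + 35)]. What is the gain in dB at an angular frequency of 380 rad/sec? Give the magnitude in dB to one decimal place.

-82.4 dB

|j380 + 1.5| = √(380² + 1.5²) = 380
|j380 + 35| = √(380² + 35²) = 381.6
|H(j380)| = 11 / (380 × 381.6) = 7.5856e-05
20 log₁₀(7.5856e-05) = -82.40 dB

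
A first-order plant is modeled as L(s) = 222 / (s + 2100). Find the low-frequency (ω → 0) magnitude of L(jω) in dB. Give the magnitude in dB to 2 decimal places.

-19.52 dB

L(0) = 222 / 2100 = 0.10571
20 log₁₀(0.10571) = -19.517 dB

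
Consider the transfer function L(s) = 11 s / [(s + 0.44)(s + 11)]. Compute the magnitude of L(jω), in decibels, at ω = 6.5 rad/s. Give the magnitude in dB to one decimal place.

-1.3 dB

|j6.5| = 6.5
|j6.5 + 0.44| = √(6.5² + 0.44²) = 6.515
|j6.5 + 11| = √(6.5² + 11²) = 12.78
|L(j6.5)| = 11 × 6.5 / (6.515 × 12.78) = 0.85896
20 log₁₀(0.85896) = -1.32 dB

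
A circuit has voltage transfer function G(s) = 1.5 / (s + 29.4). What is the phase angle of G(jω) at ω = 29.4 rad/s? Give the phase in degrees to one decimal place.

∠(j29.4 + 29.4) = arctan(29.4/29.4) = 45.00°
∠G(j29.4) = −45.00° = -45.00°

-45.0°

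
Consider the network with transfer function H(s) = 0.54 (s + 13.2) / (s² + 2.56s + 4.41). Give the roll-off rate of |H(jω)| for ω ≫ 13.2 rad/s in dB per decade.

-20 dB/decade

With 1 zero and 2 poles, the high-frequency asymptotic slope is 20 × (1 − 2) = -20 dB/decade.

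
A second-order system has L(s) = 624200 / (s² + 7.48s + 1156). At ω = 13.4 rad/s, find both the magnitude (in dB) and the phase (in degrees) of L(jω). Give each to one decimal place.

|L| = 56.1 dB, ∠L = -5.9°

|(j13.4)² + 7.48(j13.4) + 1156| = |976.44 + j100.23| = 981.6
|L(j13.4)| = 624200 / 981.6 = 635.92
20 log₁₀(635.92) = 56.07 dB
∠[(j13.4)² + 7.48(j13.4) + 1156] = ∠[976.44 + j100.23] = 5.86°
∠L(j13.4) = −5.86° = -5.86°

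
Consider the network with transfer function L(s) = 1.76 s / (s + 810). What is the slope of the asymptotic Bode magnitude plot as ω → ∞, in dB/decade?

With 1 zero and 1 pole, the high-frequency asymptotic slope is 20 × (1 − 1) = 0 dB/decade.

0 dB/decade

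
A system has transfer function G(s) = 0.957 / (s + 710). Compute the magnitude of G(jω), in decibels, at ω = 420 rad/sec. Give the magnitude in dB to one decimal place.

|j420 + 710| = √(420² + 710²) = 824.9
|G(j420)| = 0.957 / 824.9 = 0.0011601
20 log₁₀(0.0011601) = -58.71 dB

-58.7 dB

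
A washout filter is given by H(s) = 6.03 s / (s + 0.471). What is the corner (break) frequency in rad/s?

0.471 rad/s

The single real pole at s = −0.471 gives a corner at ω = 0.471 rad/s.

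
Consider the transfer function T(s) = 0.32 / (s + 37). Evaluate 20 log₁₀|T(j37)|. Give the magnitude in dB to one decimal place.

|j37 + 37| = √(37² + 37²) = 52.33
|T(j37)| = 0.32 / 52.33 = 0.0061155
20 log₁₀(0.0061155) = -44.27 dB

-44.3 dB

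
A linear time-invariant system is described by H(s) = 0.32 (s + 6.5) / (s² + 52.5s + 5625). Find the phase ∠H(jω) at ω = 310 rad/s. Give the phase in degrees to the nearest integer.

-81°

∠(j310 + 6.5) = arctan(310/6.5) = 88.80°
∠[(j310)² + 52.5(j310) + 5625] = ∠[-90475 + j16275] = 169.80°
∠H(j310) = 88.80° − 169.80° = -81.00°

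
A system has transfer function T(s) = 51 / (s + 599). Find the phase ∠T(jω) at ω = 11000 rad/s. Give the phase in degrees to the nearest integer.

-87°

∠(j11000 + 599) = arctan(11000/599) = 86.88°
∠T(j11000) = −86.88° = -86.88°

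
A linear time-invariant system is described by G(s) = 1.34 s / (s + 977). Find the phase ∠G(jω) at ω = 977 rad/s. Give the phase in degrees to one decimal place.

∠(j977) = 90.00°
∠(j977 + 977) = arctan(977/977) = 45.00°
∠G(j977) = 90.00° − 45.00° = 45.00°

45.0 deg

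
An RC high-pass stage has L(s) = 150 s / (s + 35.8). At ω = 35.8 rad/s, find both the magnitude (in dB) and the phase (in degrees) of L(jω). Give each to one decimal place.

|j35.8| = 35.8
|j35.8 + 35.8| = √(35.8² + 35.8²) = 50.63
|L(j35.8)| = 150 × 35.8 / 50.63 = 106.07
20 log₁₀(106.07) = 40.51 dB
∠(j35.8) = 90.00°
∠(j35.8 + 35.8) = arctan(35.8/35.8) = 45.00°
∠L(j35.8) = 90.00° − 45.00° = 45.00°

|L| = 40.5 dB, ∠L = 45.0°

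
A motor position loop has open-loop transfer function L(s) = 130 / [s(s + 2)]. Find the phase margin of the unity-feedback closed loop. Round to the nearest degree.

10°

Gain crossover: |L(jω)| = 1 at ω ≈ 11.3 rad/sec.
∠L(j11.3) = −90° − arctan(11.3/2) ≈ -169.98°
PM = 180° + (-169.98°) = 10.02°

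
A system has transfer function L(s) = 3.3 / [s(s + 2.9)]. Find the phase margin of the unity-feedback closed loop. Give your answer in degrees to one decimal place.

69.8 deg

Gain crossover: |L(jω)| = 1 at ω ≈ 1.07 rad/s.
∠L(j1.07) = −90° − arctan(1.07/2.9) ≈ -110.21°
PM = 180° + (-110.21°) = 69.79°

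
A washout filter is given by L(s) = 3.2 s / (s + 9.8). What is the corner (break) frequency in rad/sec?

The single real pole at s = −9.8 gives a corner at ω = 9.8 rad/sec.

9.8 rad/sec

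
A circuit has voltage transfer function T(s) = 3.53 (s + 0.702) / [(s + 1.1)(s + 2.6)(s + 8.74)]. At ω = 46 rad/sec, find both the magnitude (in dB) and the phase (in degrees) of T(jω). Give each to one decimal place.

|j46 + 0.702| = √(46² + 0.702²) = 46.01
|j46 + 1.1| = √(46² + 1.1²) = 46.01
|j46 + 2.6| = √(46² + 2.6²) = 46.07
|j46 + 8.74| = √(46² + 8.74²) = 46.82
|T(j46)| = 3.53 × 46.01 / (46.01 × 46.07 × 46.82) = 0.001636
20 log₁₀(0.001636) = -55.72 dB
∠(j46 + 0.702) = arctan(46/0.702) = 89.13°
∠(j46 + 1.1) = arctan(46/1.1) = 88.63°
∠(j46 + 2.6) = arctan(46/2.6) = 86.76°
∠(j46 + 8.74) = arctan(46/8.74) = 79.24°
∠T(j46) = 89.13° − (88.63° + 86.76° + 79.24°) = -165.51°

|T| = -55.7 dB, ∠T = -165.5°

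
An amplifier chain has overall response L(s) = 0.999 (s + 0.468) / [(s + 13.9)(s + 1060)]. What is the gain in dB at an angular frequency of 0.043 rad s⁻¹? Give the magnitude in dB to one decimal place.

|j0.043 + 0.468| = √(0.043² + 0.468²) = 0.47
|j0.043 + 13.9| = √(0.043² + 13.9²) = 13.9
|j0.043 + 1060| = √(0.043² + 1060²) = 1060
|L(j0.043)| = 0.999 × 0.47 / (13.9 × 1060) = 3.1865e-05
20 log₁₀(3.1865e-05) = -89.93 dB

-89.9 dB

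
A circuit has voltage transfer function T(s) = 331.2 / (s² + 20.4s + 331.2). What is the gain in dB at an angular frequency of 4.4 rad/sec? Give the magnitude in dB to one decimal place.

0.2 dB

|(j4.4)² + 20.4(j4.4) + 331.2| = |311.84 + j89.76| = 324.5
|T(j4.4)| = 331.2 / 324.5 = 1.0206
20 log₁₀(1.0206) = 0.18 dB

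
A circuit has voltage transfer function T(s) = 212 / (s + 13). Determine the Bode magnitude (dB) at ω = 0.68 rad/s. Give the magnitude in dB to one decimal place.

24.2 dB

|j0.68 + 13| = √(0.68² + 13²) = 13.02
|T(j0.68)| = 212 / 13.02 = 16.285
20 log₁₀(16.285) = 24.24 dB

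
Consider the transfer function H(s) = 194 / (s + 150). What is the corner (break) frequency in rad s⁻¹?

150 rad s⁻¹

The single real pole at s = −150 gives a corner at ω = 150 rad s⁻¹.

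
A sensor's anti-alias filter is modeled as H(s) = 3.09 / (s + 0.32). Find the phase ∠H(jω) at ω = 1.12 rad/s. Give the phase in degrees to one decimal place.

∠(j1.12 + 0.32) = arctan(1.12/0.32) = 74.05°
∠H(j1.12) = −74.05° = -74.05°

-74.1°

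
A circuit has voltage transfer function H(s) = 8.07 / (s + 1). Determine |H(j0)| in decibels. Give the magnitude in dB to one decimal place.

H(0) = 8.07 / 1 = 8.07
20 log₁₀(8.07) = 18.14 dB

18.1 dB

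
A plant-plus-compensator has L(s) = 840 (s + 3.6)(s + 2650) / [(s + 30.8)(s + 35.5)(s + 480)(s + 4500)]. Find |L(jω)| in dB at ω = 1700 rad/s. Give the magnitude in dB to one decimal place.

-74.8 dB

|j1700 + 3.6| = √(1700² + 3.6²) = 1700
|j1700 + 2650| = √(1700² + 2650²) = 3148
|j1700 + 30.8| = √(1700² + 30.8²) = 1700
|j1700 + 35.5| = √(1700² + 35.5²) = 1700
|j1700 + 480| = √(1700² + 480²) = 1766
|j1700 + 4500| = √(1700² + 4500²) = 4810
|L(j1700)| = 840 × 1700 × 3148 / (1700 × 1700 × 1766 × 4810) = 0.00018301
20 log₁₀(0.00018301) = -74.75 dB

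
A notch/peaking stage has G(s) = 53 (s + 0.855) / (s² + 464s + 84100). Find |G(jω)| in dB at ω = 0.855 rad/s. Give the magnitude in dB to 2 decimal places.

|j0.855 + 0.855| = √(0.855² + 0.855²) = 1.209
|(j0.855)² + 464(j0.855) + 84100| = |84099 + j396.72| = 8.41e+04
|G(j0.855)| = 53 × 1.209 / 8.41e+04 = 0.00076201
20 log₁₀(0.00076201) = -62.361 dB

-62.36 dB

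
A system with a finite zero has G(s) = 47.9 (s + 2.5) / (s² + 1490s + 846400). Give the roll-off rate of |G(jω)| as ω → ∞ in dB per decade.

-20 dB/decade

With 1 zero and 2 poles, the high-frequency asymptotic slope is 20 × (1 − 2) = -20 dB/decade.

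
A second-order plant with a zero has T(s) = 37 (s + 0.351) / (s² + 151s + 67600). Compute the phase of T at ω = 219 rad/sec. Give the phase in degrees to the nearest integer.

∠(j219 + 0.351) = arctan(219/0.351) = 89.91°
∠[(j219)² + 151(j219) + 67600] = ∠[19639 + j33069] = 59.29°
∠T(j219) = 89.91° − 59.29° = 30.61°

31°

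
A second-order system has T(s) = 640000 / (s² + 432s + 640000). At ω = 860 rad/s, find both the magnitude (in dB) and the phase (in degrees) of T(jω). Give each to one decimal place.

|T| = 4.4 dB, ∠T = -105.0°

|(j860)² + 432(j860) + 640000| = |-99600 + j3.7152e+05| = 3.846e+05
|T(j860)| = 640000 / 3.846e+05 = 1.6639
20 log₁₀(1.6639) = 4.42 dB
∠[(j860)² + 432(j860) + 640000] = ∠[-99600 + j3.7152e+05] = 105.01°
∠T(j860) = −105.01° = -105.01°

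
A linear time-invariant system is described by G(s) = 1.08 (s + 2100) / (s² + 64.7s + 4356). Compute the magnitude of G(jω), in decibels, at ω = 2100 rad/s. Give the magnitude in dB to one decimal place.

-62.8 dB

|j2100 + 2100| = √(2100² + 2100²) = 2970
|(j2100)² + 64.7(j2100) + 4356| = |-4.4056e+06 + j1.3587e+05| = 4.408e+06
|G(j2100)| = 1.08 × 2970 / 4.408e+06 = 0.00072768
20 log₁₀(0.00072768) = -62.76 dB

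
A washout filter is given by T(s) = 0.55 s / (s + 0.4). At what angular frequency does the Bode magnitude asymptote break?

0.4 rad/s

The single real pole at s = −0.4 gives a corner at ω = 0.4 rad/s.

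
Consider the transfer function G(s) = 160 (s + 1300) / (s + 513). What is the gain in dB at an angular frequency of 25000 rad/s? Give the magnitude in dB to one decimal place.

44.1 dB

|j25000 + 1300| = √(25000² + 1300²) = 2.503e+04
|j25000 + 513| = √(25000² + 513²) = 2.501e+04
|G(j25000)| = 160 × 2.503e+04 / 2.501e+04 = 160.18
20 log₁₀(160.18) = 44.09 dB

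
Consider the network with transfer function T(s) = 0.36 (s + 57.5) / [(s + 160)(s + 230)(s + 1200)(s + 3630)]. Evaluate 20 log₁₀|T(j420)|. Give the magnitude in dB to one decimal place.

-196.3 dB

|j420 + 57.5| = √(420² + 57.5²) = 423.9
|j420 + 160| = √(420² + 160²) = 449.4
|j420 + 230| = √(420² + 230²) = 478.9
|j420 + 1200| = √(420² + 1200²) = 1271
|j420 + 3630| = √(420² + 3630²) = 3654
|T(j420)| = 0.36 × 423.9 / (449.4 × 478.9 × 1271 × 3654) = 1.5263e-10
20 log₁₀(1.5263e-10) = -196.33 dB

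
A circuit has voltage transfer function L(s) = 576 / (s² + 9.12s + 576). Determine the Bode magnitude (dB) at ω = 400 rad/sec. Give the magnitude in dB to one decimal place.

-48.8 dB

|(j400)² + 9.12(j400) + 576| = |-1.5942e+05 + j3648| = 1.595e+05
|L(j400)| = 576 / 1.595e+05 = 0.0036121
20 log₁₀(0.0036121) = -48.84 dB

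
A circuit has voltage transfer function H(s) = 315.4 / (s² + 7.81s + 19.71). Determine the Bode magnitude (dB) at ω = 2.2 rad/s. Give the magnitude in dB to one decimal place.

|(j2.2)² + 7.81(j2.2) + 19.71| = |14.87 + j17.182| = 22.72
|H(j2.2)| = 315.4 / 22.72 = 13.88
20 log₁₀(13.88) = 22.85 dB

22.8 dB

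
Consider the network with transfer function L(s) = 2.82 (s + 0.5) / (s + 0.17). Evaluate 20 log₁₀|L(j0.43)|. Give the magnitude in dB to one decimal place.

|j0.43 + 0.5| = √(0.43² + 0.5²) = 0.6595
|j0.43 + 0.17| = √(0.43² + 0.17²) = 0.4624
|L(j0.43)| = 2.82 × 0.6595 / 0.4624 = 4.022
20 log₁₀(4.022) = 12.09 dB

12.1 dB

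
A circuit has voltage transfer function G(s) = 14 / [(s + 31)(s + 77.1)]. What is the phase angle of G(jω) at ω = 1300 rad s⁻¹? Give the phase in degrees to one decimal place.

∠(j1300 + 31) = arctan(1300/31) = 88.63°
∠(j1300 + 77.1) = arctan(1300/77.1) = 86.61°
∠G(j1300) = − (88.63° + 86.61°) = -175.24°

-175.2 deg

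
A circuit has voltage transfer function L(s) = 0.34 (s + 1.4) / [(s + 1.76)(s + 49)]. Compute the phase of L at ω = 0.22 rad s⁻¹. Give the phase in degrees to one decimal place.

1.5°

∠(j0.22 + 1.4) = arctan(0.22/1.4) = 8.93°
∠(j0.22 + 1.76) = arctan(0.22/1.76) = 7.13°
∠(j0.22 + 49) = arctan(0.22/49) = 0.26°
∠L(j0.22) = 8.93° − (7.13° + 0.26°) = 1.55°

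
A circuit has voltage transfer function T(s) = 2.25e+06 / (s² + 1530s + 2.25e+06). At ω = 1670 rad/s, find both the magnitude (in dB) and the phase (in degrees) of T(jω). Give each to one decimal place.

|(j1670)² + 1530(j1670) + 2.25e+06| = |-5.389e+05 + j2.5551e+06| = 2.611e+06
|T(j1670)| = 2.25e+06 / 2.611e+06 = 0.86164
20 log₁₀(0.86164) = -1.29 dB
∠[(j1670)² + 1530(j1670) + 2.25e+06] = ∠[-5.389e+05 + j2.5551e+06] = 101.91°
∠T(j1670) = −101.91° = -101.91°

|T| = -1.3 dB, ∠T = -101.9 deg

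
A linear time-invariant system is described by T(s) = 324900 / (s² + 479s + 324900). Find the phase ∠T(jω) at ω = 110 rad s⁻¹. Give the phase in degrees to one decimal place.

∠[(j110)² + 479(j110) + 324900] = ∠[3.128e+05 + j52690] = 9.56°
∠T(j110) = −9.56° = -9.56°

-9.6 deg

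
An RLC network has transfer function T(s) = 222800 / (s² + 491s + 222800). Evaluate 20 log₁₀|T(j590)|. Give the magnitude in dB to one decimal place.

-3.0 dB

|(j590)² + 491(j590) + 222800| = |-1.253e+05 + j2.8969e+05| = 3.156e+05
|T(j590)| = 222800 / 3.156e+05 = 0.7059
20 log₁₀(0.7059) = -3.03 dB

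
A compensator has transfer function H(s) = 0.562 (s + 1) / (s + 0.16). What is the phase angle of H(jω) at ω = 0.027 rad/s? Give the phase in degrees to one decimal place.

-8.0°

∠(j0.027 + 1) = arctan(0.027/1) = 1.55°
∠(j0.027 + 0.16) = arctan(0.027/0.16) = 9.58°
∠H(j0.027) = 1.55° − 9.58° = -8.03°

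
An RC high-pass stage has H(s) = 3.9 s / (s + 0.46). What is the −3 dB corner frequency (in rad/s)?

For a single-pole high-pass, the −3 dB point is at the pole: ω = 0.46 rad/s.

0.46 rad/s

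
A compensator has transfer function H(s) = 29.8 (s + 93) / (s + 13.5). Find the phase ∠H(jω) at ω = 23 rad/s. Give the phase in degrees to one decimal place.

∠(j23 + 93) = arctan(23/93) = 13.89°
∠(j23 + 13.5) = arctan(23/13.5) = 59.59°
∠H(j23) = 13.89° − 59.59° = -45.70°

-45.7°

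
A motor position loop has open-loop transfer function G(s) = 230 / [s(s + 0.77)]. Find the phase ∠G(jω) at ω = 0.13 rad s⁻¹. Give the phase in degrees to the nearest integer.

-100°

∠(j0.13 + 0.77) = arctan(0.13/0.77) = 9.58°
∠(j0.13) = 90.00°
∠G(j0.13) = − (9.58° + 90.00°) = -99.58°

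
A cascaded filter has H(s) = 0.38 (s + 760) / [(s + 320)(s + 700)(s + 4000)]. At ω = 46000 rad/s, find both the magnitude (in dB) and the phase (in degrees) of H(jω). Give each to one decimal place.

|j46000 + 760| = √(46000² + 760²) = 4.601e+04
|j46000 + 320| = √(46000² + 320²) = 4.6e+04
|j46000 + 700| = √(46000² + 700²) = 4.601e+04
|j46000 + 4000| = √(46000² + 4000²) = 4.617e+04
|H(j46000)| = 0.38 × 4.601e+04 / (4.6e+04 × 4.601e+04 × 4.617e+04) = 1.7891e-10
20 log₁₀(1.7891e-10) = -194.95 dB
∠(j46000 + 760) = arctan(46000/760) = 89.05°
∠(j46000 + 320) = arctan(46000/320) = 89.60°
∠(j46000 + 700) = arctan(46000/700) = 89.13°
∠(j46000 + 4000) = arctan(46000/4000) = 85.03°
∠H(j46000) = 89.05° − (89.60° + 89.13° + 85.03°) = -174.71°

|H| = -194.9 dB, ∠H = -174.7 deg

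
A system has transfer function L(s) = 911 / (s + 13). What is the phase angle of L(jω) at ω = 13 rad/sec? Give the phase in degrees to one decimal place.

-45.0°

∠(j13 + 13) = arctan(13/13) = 45.00°
∠L(j13) = −45.00° = -45.00°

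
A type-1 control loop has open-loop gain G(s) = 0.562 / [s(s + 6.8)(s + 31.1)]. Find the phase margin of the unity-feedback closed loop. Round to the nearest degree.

90 deg

Gain crossover: |G(jω)| = 1 at ω ≈ 0.00266 rad s⁻¹.
∠G(j0.00266) = −90° − arctan(0.00266/6.8) − arctan(0.00266/31.1) ≈ -90.03°
PM = 180° + (-90.03°) = 89.97°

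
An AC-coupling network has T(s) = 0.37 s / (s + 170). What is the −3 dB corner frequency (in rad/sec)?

170 rad/sec

For a single-pole high-pass, the −3 dB point is at the pole: ω = 170 rad/sec.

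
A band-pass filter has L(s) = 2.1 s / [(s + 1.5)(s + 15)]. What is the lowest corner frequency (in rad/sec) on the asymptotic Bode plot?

Break frequencies occur at each pole and zero magnitude: 1.5 rad/sec, 15 rad/sec.
The lowest is 1.5 rad/sec.

1.5 rad/sec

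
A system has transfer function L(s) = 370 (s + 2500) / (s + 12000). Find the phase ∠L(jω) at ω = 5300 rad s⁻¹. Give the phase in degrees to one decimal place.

40.9 deg

∠(j5300 + 2500) = arctan(5300/2500) = 64.75°
∠(j5300 + 12000) = arctan(5300/12000) = 23.83°
∠L(j5300) = 64.75° − 23.83° = 40.92°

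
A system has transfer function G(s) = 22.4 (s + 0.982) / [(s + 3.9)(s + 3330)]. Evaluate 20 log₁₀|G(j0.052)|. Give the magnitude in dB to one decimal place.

-55.4 dB

|j0.052 + 0.982| = √(0.052² + 0.982²) = 0.9834
|j0.052 + 3.9| = √(0.052² + 3.9²) = 3.9
|j0.052 + 3330| = √(0.052² + 3330²) = 3330
|G(j0.052)| = 22.4 × 0.9834 / (3.9 × 3330) = 0.001696
20 log₁₀(0.001696) = -55.41 dB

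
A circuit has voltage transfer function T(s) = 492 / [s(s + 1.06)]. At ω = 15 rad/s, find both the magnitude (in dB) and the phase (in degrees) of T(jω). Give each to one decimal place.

|j15 + 1.06| = √(15² + 1.06²) = 15.04
|j15| = 15
|T(j15)| = 492 / (15.04 × 15) = 2.1812
20 log₁₀(2.1812) = 6.77 dB
∠(j15 + 1.06) = arctan(15/1.06) = 85.96°
∠(j15) = 90.00°
∠T(j15) = − (85.96° + 90.00°) = -175.96°

|T| = 6.8 dB, ∠T = -176.0 deg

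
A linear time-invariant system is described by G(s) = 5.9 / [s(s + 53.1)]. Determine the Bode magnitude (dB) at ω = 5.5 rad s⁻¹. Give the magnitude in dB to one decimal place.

|j5.5 + 53.1| = √(5.5² + 53.1²) = 53.38
|j5.5| = 5.5
|G(j5.5)| = 5.9 / (53.38 × 5.5) = 0.020095
20 log₁₀(0.020095) = -33.94 dB

-33.9 dB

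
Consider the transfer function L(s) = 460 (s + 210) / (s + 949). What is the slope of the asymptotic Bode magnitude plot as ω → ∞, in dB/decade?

0 dB/decade

With 1 zero and 1 pole, the high-frequency asymptotic slope is 20 × (1 − 1) = 0 dB/decade.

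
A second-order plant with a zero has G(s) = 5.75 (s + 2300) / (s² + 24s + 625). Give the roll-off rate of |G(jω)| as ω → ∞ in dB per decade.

With 1 zero and 2 poles, the high-frequency asymptotic slope is 20 × (1 − 2) = -20 dB/decade.

-20 dB/decade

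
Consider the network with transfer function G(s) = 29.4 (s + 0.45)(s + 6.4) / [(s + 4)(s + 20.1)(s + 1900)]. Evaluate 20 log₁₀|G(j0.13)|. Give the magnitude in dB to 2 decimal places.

-64.78 dB

|j0.13 + 0.45| = √(0.13² + 0.45²) = 0.4684
|j0.13 + 6.4| = √(0.13² + 6.4²) = 6.401
|j0.13 + 4| = √(0.13² + 4²) = 4.002
|j0.13 + 20.1| = √(0.13² + 20.1²) = 20.1
|j0.13 + 1900| = √(0.13² + 1900²) = 1900
|G(j0.13)| = 29.4 × 0.4684 × 6.401 / (4.002 × 20.1 × 1900) = 0.00057675
20 log₁₀(0.00057675) = -64.780 dB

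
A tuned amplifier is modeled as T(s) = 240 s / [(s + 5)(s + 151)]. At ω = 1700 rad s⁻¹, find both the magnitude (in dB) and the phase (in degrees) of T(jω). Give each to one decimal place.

|T| = -17.0 dB, ∠T = -84.8 deg

|j1700| = 1700
|j1700 + 5| = √(1700² + 5²) = 1700
|j1700 + 151| = √(1700² + 151²) = 1707
|T(j1700)| = 240 × 1700 / (1700 × 1707) = 0.14062
20 log₁₀(0.14062) = -17.04 dB
∠(j1700) = 90.00°
∠(j1700 + 5) = arctan(1700/5) = 89.83°
∠(j1700 + 151) = arctan(1700/151) = 84.92°
∠T(j1700) = 90.00° − (89.83° + 84.92°) = -84.76°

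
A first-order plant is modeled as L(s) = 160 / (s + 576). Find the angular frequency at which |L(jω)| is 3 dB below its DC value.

For a single-pole low-pass, the −3 dB point is at the pole: ω = 576 rad/s.

576 rad/s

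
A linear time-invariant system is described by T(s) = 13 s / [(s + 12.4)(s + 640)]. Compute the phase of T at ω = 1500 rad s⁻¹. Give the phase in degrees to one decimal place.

∠(j1500) = 90.00°
∠(j1500 + 12.4) = arctan(1500/12.4) = 89.53°
∠(j1500 + 640) = arctan(1500/640) = 66.89°
∠T(j1500) = 90.00° − (89.53° + 66.89°) = -66.42°

-66.4°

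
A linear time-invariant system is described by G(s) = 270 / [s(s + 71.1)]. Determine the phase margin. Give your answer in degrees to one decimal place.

Gain crossover: |G(jω)| = 1 at ω ≈ 3.79 rad s⁻¹.
∠G(j3.79) = −90° − arctan(3.79/71.1) ≈ -93.05°
PM = 180° + (-93.05°) = 86.95°

86.9 deg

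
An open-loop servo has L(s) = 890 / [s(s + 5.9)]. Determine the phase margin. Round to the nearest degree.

11°

Gain crossover: |L(jω)| = 1 at ω ≈ 29.5 rad/s.
∠L(j29.5) = −90° − arctan(29.5/5.9) ≈ -168.71°
PM = 180° + (-168.71°) = 11.29°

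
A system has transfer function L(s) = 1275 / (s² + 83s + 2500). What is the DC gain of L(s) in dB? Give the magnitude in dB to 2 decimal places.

-5.85 dB

L(0) = 1275 / 2500 = 0.51
20 log₁₀(0.51) = -5.849 dB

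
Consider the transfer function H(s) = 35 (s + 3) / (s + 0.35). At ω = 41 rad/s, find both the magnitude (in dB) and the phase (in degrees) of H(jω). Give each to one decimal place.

|H| = 30.9 dB, ∠H = -3.7°

|j41 + 3| = √(41² + 3²) = 41.11
|j41 + 0.35| = √(41² + 0.35²) = 41
|H(j41)| = 35 × 41.11 / 41 = 35.092
20 log₁₀(35.092) = 30.90 dB
∠(j41 + 3) = arctan(41/3) = 85.82°
∠(j41 + 0.35) = arctan(41/0.35) = 89.51°
∠H(j41) = 85.82° − 89.51° = -3.70°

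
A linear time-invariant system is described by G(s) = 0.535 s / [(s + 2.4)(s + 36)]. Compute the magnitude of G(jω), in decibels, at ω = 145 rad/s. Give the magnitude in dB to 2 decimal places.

|j145| = 145
|j145 + 2.4| = √(145² + 2.4²) = 145
|j145 + 36| = √(145² + 36²) = 149.4
|G(j145)| = 0.535 × 145 / (145 × 149.4) = 0.0035804
20 log₁₀(0.0035804) = -48.921 dB

-48.92 dB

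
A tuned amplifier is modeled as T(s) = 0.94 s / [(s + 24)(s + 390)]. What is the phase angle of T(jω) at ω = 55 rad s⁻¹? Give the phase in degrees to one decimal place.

15.5°

∠(j55) = 90.00°
∠(j55 + 24) = arctan(55/24) = 66.43°
∠(j55 + 390) = arctan(55/390) = 8.03°
∠T(j55) = 90.00° − (66.43° + 8.03°) = 15.55°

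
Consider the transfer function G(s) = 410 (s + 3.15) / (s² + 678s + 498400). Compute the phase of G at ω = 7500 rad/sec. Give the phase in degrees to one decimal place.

∠(j7500 + 3.15) = arctan(7500/3.15) = 89.98°
∠[(j7500)² + 678(j7500) + 498400] = ∠[-5.5752e+07 + j5.085e+06] = 174.79°
∠G(j7500) = 89.98° − 174.79° = -84.81°

-84.8°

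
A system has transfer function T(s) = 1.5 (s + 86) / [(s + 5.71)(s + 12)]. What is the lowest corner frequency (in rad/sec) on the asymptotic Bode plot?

5.71 rad/sec

Break frequencies occur at each pole and zero magnitude: 5.71 rad/sec, 12 rad/sec, 86 rad/sec.
The lowest is 5.71 rad/sec.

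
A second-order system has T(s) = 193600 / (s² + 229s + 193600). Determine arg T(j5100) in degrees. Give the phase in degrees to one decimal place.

∠[(j5100)² + 229(j5100) + 193600] = ∠[-2.5816e+07 + j1.1679e+06] = 177.41°
∠T(j5100) = −177.41° = -177.41°

-177.4 deg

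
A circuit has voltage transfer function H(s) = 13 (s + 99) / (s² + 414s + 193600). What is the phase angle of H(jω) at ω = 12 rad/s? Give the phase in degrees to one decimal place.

5.4°

∠(j12 + 99) = arctan(12/99) = 6.91°
∠[(j12)² + 414(j12) + 193600] = ∠[1.9346e+05 + j4968] = 1.47°
∠H(j12) = 6.91° − 1.47° = 5.44°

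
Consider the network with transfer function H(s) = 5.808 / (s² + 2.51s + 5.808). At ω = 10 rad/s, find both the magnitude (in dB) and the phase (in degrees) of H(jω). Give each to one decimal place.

|(j10)² + 2.51(j10) + 5.808| = |-94.192 + j25.1| = 97.48
|H(j10)| = 5.808 / 97.48 = 0.059582
20 log₁₀(0.059582) = -24.50 dB
∠[(j10)² + 2.51(j10) + 5.808] = ∠[-94.192 + j25.1] = 165.08°
∠H(j10) = −165.08° = -165.08°

|H| = -24.5 dB, ∠H = -165.1°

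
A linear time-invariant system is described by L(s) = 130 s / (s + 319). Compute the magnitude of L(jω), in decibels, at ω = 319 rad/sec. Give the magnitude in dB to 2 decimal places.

|j319| = 319
|j319 + 319| = √(319² + 319²) = 451.1
|L(j319)| = 130 × 319 / 451.1 = 91.924
20 log₁₀(91.924) = 39.269 dB

39.27 dB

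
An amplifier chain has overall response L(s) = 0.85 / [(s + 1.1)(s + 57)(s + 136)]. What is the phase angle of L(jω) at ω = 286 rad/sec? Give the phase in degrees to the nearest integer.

∠(j286 + 1.1) = arctan(286/1.1) = 89.78°
∠(j286 + 57) = arctan(286/57) = 78.73°
∠(j286 + 136) = arctan(286/136) = 64.57°
∠L(j286) = − (89.78° + 78.73° + 64.57°) = -233.08°

-233°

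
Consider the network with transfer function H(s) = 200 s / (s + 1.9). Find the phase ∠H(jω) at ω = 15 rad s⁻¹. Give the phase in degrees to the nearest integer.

7°

∠(j15) = 90.00°
∠(j15 + 1.9) = arctan(15/1.9) = 82.78°
∠H(j15) = 90.00° − 82.78° = 7.22°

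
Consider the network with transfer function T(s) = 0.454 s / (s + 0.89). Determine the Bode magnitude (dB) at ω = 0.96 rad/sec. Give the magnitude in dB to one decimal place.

-9.6 dB

|j0.96| = 0.96
|j0.96 + 0.89| = √(0.96² + 0.89²) = 1.309
|T(j0.96)| = 0.454 × 0.96 / 1.309 = 0.33294
20 log₁₀(0.33294) = -9.55 dB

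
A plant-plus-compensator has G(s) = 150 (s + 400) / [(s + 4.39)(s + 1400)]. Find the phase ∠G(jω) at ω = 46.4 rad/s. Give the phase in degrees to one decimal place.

∠(j46.4 + 400) = arctan(46.4/400) = 6.62°
∠(j46.4 + 4.39) = arctan(46.4/4.39) = 84.60°
∠(j46.4 + 1400) = arctan(46.4/1400) = 1.90°
∠G(j46.4) = 6.62° − (84.60° + 1.90°) = -79.88°

-79.9°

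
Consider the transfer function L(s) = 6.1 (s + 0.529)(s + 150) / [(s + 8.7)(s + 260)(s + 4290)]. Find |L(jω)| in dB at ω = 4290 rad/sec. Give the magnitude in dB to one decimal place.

|j4290 + 0.529| = √(4290² + 0.529²) = 4290
|j4290 + 150| = √(4290² + 150²) = 4293
|j4290 + 8.7| = √(4290² + 8.7²) = 4290
|j4290 + 260| = √(4290² + 260²) = 4298
|j4290 + 4290| = √(4290² + 4290²) = 6067
|L(j4290)| = 6.1 × 4290 × 4293 / (4290 × 4298 × 6067) = 0.0010042
20 log₁₀(0.0010042) = -59.96 dB

-60.0 dB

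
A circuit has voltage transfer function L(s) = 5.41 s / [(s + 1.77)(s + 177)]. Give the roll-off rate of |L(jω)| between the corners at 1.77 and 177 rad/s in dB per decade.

In this band the factors already past their corner are: 1 differentiator zero, pole at 1.77; net slope = 0 dB/decade.

0 dB/decade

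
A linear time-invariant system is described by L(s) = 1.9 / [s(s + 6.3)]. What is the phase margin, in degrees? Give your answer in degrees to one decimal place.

87.3°

Gain crossover: |L(jω)| = 1 at ω ≈ 0.301 rad/s.
∠L(j0.301) = −90° − arctan(0.301/6.3) ≈ -92.74°
PM = 180° + (-92.74°) = 87.26°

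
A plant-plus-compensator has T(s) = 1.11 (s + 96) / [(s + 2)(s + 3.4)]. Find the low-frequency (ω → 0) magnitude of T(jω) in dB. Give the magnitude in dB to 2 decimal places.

T(0) = 1.11 × 96 / (2 × 3.4) = 15.671
20 log₁₀(15.671) = 23.902 dB

23.90 dB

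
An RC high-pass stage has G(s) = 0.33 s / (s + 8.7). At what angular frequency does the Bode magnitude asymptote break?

The single real pole at s = −8.7 gives a corner at ω = 8.7 rad/s.

8.7 rad/s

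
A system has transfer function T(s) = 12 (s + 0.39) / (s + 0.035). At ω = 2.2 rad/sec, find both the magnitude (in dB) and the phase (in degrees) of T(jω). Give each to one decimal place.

|T| = 21.7 dB, ∠T = -9.1 deg

|j2.2 + 0.39| = √(2.2² + 0.39²) = 2.234
|j2.2 + 0.035| = √(2.2² + 0.035²) = 2.2
|T(j2.2)| = 12 × 2.234 / 2.2 = 12.186
20 log₁₀(12.186) = 21.72 dB
∠(j2.2 + 0.39) = arctan(2.2/0.39) = 79.95°
∠(j2.2 + 0.035) = arctan(2.2/0.035) = 89.09°
∠T(j2.2) = 79.95° − 89.09° = -9.14°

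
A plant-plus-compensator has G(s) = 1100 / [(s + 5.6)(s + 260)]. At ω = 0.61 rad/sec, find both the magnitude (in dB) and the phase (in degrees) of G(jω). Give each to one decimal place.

|j0.61 + 5.6| = √(0.61² + 5.6²) = 5.633
|j0.61 + 260| = √(0.61² + 260²) = 260
|G(j0.61)| = 1100 / (5.633 × 260) = 0.75105
20 log₁₀(0.75105) = -2.49 dB
∠(j0.61 + 5.6) = arctan(0.61/5.6) = 6.22°
∠(j0.61 + 260) = arctan(0.61/260) = 0.13°
∠G(j0.61) = − (6.22° + 0.13°) = -6.35°

|G| = -2.5 dB, ∠G = -6.4°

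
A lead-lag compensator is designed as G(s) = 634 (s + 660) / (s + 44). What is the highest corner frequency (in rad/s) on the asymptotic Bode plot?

Break frequencies occur at each pole and zero magnitude: 44 rad/s, 660 rad/s.
The highest is 660 rad/s.

660 rad/s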